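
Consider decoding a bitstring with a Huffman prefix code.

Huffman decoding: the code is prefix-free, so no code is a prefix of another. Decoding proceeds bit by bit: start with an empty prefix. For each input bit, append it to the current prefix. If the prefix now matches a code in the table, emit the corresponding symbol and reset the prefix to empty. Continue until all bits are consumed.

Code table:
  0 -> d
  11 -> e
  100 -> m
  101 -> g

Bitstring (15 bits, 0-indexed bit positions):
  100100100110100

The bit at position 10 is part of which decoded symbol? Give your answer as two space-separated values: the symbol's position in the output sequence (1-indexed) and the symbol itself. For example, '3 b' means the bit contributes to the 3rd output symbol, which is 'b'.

Bit 0: prefix='1' (no match yet)
Bit 1: prefix='10' (no match yet)
Bit 2: prefix='100' -> emit 'm', reset
Bit 3: prefix='1' (no match yet)
Bit 4: prefix='10' (no match yet)
Bit 5: prefix='100' -> emit 'm', reset
Bit 6: prefix='1' (no match yet)
Bit 7: prefix='10' (no match yet)
Bit 8: prefix='100' -> emit 'm', reset
Bit 9: prefix='1' (no match yet)
Bit 10: prefix='11' -> emit 'e', reset
Bit 11: prefix='0' -> emit 'd', reset
Bit 12: prefix='1' (no match yet)
Bit 13: prefix='10' (no match yet)
Bit 14: prefix='100' -> emit 'm', reset

Answer: 4 e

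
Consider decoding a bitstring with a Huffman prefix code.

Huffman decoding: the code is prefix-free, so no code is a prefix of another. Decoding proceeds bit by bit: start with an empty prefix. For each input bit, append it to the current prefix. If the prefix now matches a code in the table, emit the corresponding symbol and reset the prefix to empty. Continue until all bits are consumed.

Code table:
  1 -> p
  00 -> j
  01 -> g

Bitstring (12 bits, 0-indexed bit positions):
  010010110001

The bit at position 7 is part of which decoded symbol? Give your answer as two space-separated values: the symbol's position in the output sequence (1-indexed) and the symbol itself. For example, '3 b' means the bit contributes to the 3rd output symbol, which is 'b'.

Answer: 5 p

Derivation:
Bit 0: prefix='0' (no match yet)
Bit 1: prefix='01' -> emit 'g', reset
Bit 2: prefix='0' (no match yet)
Bit 3: prefix='00' -> emit 'j', reset
Bit 4: prefix='1' -> emit 'p', reset
Bit 5: prefix='0' (no match yet)
Bit 6: prefix='01' -> emit 'g', reset
Bit 7: prefix='1' -> emit 'p', reset
Bit 8: prefix='0' (no match yet)
Bit 9: prefix='00' -> emit 'j', reset
Bit 10: prefix='0' (no match yet)
Bit 11: prefix='01' -> emit 'g', reset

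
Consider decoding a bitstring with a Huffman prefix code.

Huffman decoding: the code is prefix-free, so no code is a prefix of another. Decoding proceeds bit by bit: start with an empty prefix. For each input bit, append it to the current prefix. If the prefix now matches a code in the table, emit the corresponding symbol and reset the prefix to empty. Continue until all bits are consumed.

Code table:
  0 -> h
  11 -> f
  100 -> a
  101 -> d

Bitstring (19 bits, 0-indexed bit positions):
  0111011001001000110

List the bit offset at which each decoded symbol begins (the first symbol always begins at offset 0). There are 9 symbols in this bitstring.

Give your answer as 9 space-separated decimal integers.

Answer: 0 1 3 6 9 12 15 16 18

Derivation:
Bit 0: prefix='0' -> emit 'h', reset
Bit 1: prefix='1' (no match yet)
Bit 2: prefix='11' -> emit 'f', reset
Bit 3: prefix='1' (no match yet)
Bit 4: prefix='10' (no match yet)
Bit 5: prefix='101' -> emit 'd', reset
Bit 6: prefix='1' (no match yet)
Bit 7: prefix='10' (no match yet)
Bit 8: prefix='100' -> emit 'a', reset
Bit 9: prefix='1' (no match yet)
Bit 10: prefix='10' (no match yet)
Bit 11: prefix='100' -> emit 'a', reset
Bit 12: prefix='1' (no match yet)
Bit 13: prefix='10' (no match yet)
Bit 14: prefix='100' -> emit 'a', reset
Bit 15: prefix='0' -> emit 'h', reset
Bit 16: prefix='1' (no match yet)
Bit 17: prefix='11' -> emit 'f', reset
Bit 18: prefix='0' -> emit 'h', reset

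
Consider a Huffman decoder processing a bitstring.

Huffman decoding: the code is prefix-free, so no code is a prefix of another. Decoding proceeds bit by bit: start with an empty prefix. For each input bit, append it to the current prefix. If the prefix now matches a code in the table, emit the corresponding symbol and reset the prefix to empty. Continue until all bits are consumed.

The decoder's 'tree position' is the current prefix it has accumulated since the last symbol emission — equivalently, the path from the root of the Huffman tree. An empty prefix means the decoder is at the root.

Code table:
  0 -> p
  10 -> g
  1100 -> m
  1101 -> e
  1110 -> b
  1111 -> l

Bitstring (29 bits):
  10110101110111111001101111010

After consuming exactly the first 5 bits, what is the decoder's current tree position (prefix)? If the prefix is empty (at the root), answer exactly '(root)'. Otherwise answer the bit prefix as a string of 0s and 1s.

Bit 0: prefix='1' (no match yet)
Bit 1: prefix='10' -> emit 'g', reset
Bit 2: prefix='1' (no match yet)
Bit 3: prefix='11' (no match yet)
Bit 4: prefix='110' (no match yet)

Answer: 110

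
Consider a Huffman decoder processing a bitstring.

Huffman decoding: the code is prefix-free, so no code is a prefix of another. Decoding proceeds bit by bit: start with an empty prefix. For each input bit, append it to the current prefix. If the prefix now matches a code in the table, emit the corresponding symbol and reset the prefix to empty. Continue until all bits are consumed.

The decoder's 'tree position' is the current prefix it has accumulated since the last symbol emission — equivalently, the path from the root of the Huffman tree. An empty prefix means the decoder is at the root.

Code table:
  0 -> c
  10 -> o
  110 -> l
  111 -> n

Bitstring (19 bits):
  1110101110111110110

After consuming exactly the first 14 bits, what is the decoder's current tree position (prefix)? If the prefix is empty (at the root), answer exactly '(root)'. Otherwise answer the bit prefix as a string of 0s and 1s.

Bit 0: prefix='1' (no match yet)
Bit 1: prefix='11' (no match yet)
Bit 2: prefix='111' -> emit 'n', reset
Bit 3: prefix='0' -> emit 'c', reset
Bit 4: prefix='1' (no match yet)
Bit 5: prefix='10' -> emit 'o', reset
Bit 6: prefix='1' (no match yet)
Bit 7: prefix='11' (no match yet)
Bit 8: prefix='111' -> emit 'n', reset
Bit 9: prefix='0' -> emit 'c', reset
Bit 10: prefix='1' (no match yet)
Bit 11: prefix='11' (no match yet)
Bit 12: prefix='111' -> emit 'n', reset
Bit 13: prefix='1' (no match yet)

Answer: 1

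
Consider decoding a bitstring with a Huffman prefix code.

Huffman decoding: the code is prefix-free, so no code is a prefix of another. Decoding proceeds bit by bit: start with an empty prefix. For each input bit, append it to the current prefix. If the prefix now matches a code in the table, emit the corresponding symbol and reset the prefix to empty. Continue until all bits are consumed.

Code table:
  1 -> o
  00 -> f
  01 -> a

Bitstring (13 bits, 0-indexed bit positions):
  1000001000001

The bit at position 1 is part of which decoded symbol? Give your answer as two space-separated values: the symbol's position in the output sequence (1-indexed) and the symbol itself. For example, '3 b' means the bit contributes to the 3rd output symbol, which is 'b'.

Bit 0: prefix='1' -> emit 'o', reset
Bit 1: prefix='0' (no match yet)
Bit 2: prefix='00' -> emit 'f', reset
Bit 3: prefix='0' (no match yet)
Bit 4: prefix='00' -> emit 'f', reset
Bit 5: prefix='0' (no match yet)

Answer: 2 f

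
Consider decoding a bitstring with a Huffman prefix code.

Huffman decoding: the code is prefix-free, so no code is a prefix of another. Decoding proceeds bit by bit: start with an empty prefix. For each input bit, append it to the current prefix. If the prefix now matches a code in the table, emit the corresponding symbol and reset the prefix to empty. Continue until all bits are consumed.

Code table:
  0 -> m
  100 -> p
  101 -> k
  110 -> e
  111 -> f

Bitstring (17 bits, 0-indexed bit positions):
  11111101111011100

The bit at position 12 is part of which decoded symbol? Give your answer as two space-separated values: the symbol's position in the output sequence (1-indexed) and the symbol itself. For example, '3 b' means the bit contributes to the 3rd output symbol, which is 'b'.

Answer: 5 k

Derivation:
Bit 0: prefix='1' (no match yet)
Bit 1: prefix='11' (no match yet)
Bit 2: prefix='111' -> emit 'f', reset
Bit 3: prefix='1' (no match yet)
Bit 4: prefix='11' (no match yet)
Bit 5: prefix='111' -> emit 'f', reset
Bit 6: prefix='0' -> emit 'm', reset
Bit 7: prefix='1' (no match yet)
Bit 8: prefix='11' (no match yet)
Bit 9: prefix='111' -> emit 'f', reset
Bit 10: prefix='1' (no match yet)
Bit 11: prefix='10' (no match yet)
Bit 12: prefix='101' -> emit 'k', reset
Bit 13: prefix='1' (no match yet)
Bit 14: prefix='11' (no match yet)
Bit 15: prefix='110' -> emit 'e', reset
Bit 16: prefix='0' -> emit 'm', reset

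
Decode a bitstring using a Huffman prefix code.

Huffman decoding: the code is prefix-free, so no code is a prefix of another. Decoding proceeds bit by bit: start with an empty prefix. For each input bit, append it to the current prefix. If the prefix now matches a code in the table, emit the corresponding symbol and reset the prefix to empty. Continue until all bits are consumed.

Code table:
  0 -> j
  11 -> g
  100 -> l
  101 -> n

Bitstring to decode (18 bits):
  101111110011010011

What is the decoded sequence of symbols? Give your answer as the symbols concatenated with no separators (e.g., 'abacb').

Bit 0: prefix='1' (no match yet)
Bit 1: prefix='10' (no match yet)
Bit 2: prefix='101' -> emit 'n', reset
Bit 3: prefix='1' (no match yet)
Bit 4: prefix='11' -> emit 'g', reset
Bit 5: prefix='1' (no match yet)
Bit 6: prefix='11' -> emit 'g', reset
Bit 7: prefix='1' (no match yet)
Bit 8: prefix='10' (no match yet)
Bit 9: prefix='100' -> emit 'l', reset
Bit 10: prefix='1' (no match yet)
Bit 11: prefix='11' -> emit 'g', reset
Bit 12: prefix='0' -> emit 'j', reset
Bit 13: prefix='1' (no match yet)
Bit 14: prefix='10' (no match yet)
Bit 15: prefix='100' -> emit 'l', reset
Bit 16: prefix='1' (no match yet)
Bit 17: prefix='11' -> emit 'g', reset

Answer: ngglgjlg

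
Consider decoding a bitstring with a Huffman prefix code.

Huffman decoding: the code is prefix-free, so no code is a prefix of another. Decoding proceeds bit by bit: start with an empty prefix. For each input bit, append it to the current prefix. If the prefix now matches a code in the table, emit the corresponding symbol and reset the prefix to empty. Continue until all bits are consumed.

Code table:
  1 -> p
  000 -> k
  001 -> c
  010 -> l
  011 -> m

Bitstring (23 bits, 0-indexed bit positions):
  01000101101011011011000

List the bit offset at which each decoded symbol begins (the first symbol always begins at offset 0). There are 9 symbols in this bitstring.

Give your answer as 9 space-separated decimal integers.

Bit 0: prefix='0' (no match yet)
Bit 1: prefix='01' (no match yet)
Bit 2: prefix='010' -> emit 'l', reset
Bit 3: prefix='0' (no match yet)
Bit 4: prefix='00' (no match yet)
Bit 5: prefix='001' -> emit 'c', reset
Bit 6: prefix='0' (no match yet)
Bit 7: prefix='01' (no match yet)
Bit 8: prefix='011' -> emit 'm', reset
Bit 9: prefix='0' (no match yet)
Bit 10: prefix='01' (no match yet)
Bit 11: prefix='010' -> emit 'l', reset
Bit 12: prefix='1' -> emit 'p', reset
Bit 13: prefix='1' -> emit 'p', reset
Bit 14: prefix='0' (no match yet)
Bit 15: prefix='01' (no match yet)
Bit 16: prefix='011' -> emit 'm', reset
Bit 17: prefix='0' (no match yet)
Bit 18: prefix='01' (no match yet)
Bit 19: prefix='011' -> emit 'm', reset
Bit 20: prefix='0' (no match yet)
Bit 21: prefix='00' (no match yet)
Bit 22: prefix='000' -> emit 'k', reset

Answer: 0 3 6 9 12 13 14 17 20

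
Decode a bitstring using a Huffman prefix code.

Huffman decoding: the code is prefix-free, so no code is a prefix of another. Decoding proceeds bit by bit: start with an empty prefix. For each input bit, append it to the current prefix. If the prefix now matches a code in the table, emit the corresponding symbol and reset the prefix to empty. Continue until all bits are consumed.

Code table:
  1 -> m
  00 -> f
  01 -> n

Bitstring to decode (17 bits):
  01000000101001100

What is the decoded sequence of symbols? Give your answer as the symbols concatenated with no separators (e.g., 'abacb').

Bit 0: prefix='0' (no match yet)
Bit 1: prefix='01' -> emit 'n', reset
Bit 2: prefix='0' (no match yet)
Bit 3: prefix='00' -> emit 'f', reset
Bit 4: prefix='0' (no match yet)
Bit 5: prefix='00' -> emit 'f', reset
Bit 6: prefix='0' (no match yet)
Bit 7: prefix='00' -> emit 'f', reset
Bit 8: prefix='1' -> emit 'm', reset
Bit 9: prefix='0' (no match yet)
Bit 10: prefix='01' -> emit 'n', reset
Bit 11: prefix='0' (no match yet)
Bit 12: prefix='00' -> emit 'f', reset
Bit 13: prefix='1' -> emit 'm', reset
Bit 14: prefix='1' -> emit 'm', reset
Bit 15: prefix='0' (no match yet)
Bit 16: prefix='00' -> emit 'f', reset

Answer: nfffmnfmmf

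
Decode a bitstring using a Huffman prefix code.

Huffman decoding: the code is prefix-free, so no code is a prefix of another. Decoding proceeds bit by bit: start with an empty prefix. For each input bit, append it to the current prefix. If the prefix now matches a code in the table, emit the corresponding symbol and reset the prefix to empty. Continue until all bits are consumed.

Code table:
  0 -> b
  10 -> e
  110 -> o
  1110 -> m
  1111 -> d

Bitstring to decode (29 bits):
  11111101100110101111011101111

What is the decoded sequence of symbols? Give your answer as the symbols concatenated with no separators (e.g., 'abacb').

Answer: dooboedbmd

Derivation:
Bit 0: prefix='1' (no match yet)
Bit 1: prefix='11' (no match yet)
Bit 2: prefix='111' (no match yet)
Bit 3: prefix='1111' -> emit 'd', reset
Bit 4: prefix='1' (no match yet)
Bit 5: prefix='11' (no match yet)
Bit 6: prefix='110' -> emit 'o', reset
Bit 7: prefix='1' (no match yet)
Bit 8: prefix='11' (no match yet)
Bit 9: prefix='110' -> emit 'o', reset
Bit 10: prefix='0' -> emit 'b', reset
Bit 11: prefix='1' (no match yet)
Bit 12: prefix='11' (no match yet)
Bit 13: prefix='110' -> emit 'o', reset
Bit 14: prefix='1' (no match yet)
Bit 15: prefix='10' -> emit 'e', reset
Bit 16: prefix='1' (no match yet)
Bit 17: prefix='11' (no match yet)
Bit 18: prefix='111' (no match yet)
Bit 19: prefix='1111' -> emit 'd', reset
Bit 20: prefix='0' -> emit 'b', reset
Bit 21: prefix='1' (no match yet)
Bit 22: prefix='11' (no match yet)
Bit 23: prefix='111' (no match yet)
Bit 24: prefix='1110' -> emit 'm', reset
Bit 25: prefix='1' (no match yet)
Bit 26: prefix='11' (no match yet)
Bit 27: prefix='111' (no match yet)
Bit 28: prefix='1111' -> emit 'd', reset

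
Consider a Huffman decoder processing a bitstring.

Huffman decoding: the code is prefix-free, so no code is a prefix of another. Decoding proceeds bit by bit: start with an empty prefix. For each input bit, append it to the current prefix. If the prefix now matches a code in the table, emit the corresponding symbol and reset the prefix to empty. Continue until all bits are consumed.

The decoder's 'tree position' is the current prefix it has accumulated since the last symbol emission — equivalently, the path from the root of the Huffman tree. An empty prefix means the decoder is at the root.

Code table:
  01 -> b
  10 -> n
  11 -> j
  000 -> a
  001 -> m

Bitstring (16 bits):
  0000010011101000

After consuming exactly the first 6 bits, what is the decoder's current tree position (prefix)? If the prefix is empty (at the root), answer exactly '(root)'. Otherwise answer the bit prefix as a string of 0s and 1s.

Bit 0: prefix='0' (no match yet)
Bit 1: prefix='00' (no match yet)
Bit 2: prefix='000' -> emit 'a', reset
Bit 3: prefix='0' (no match yet)
Bit 4: prefix='00' (no match yet)
Bit 5: prefix='001' -> emit 'm', reset

Answer: (root)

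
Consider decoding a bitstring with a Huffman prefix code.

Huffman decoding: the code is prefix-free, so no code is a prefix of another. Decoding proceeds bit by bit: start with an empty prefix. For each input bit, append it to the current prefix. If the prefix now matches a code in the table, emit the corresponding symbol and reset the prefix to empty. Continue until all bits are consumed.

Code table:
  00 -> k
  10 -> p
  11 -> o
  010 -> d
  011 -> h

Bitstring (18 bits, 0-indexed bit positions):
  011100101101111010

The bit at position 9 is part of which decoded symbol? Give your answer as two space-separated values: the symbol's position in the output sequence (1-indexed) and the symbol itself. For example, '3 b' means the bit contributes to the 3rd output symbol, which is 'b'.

Answer: 4 o

Derivation:
Bit 0: prefix='0' (no match yet)
Bit 1: prefix='01' (no match yet)
Bit 2: prefix='011' -> emit 'h', reset
Bit 3: prefix='1' (no match yet)
Bit 4: prefix='10' -> emit 'p', reset
Bit 5: prefix='0' (no match yet)
Bit 6: prefix='01' (no match yet)
Bit 7: prefix='010' -> emit 'd', reset
Bit 8: prefix='1' (no match yet)
Bit 9: prefix='11' -> emit 'o', reset
Bit 10: prefix='0' (no match yet)
Bit 11: prefix='01' (no match yet)
Bit 12: prefix='011' -> emit 'h', reset
Bit 13: prefix='1' (no match yet)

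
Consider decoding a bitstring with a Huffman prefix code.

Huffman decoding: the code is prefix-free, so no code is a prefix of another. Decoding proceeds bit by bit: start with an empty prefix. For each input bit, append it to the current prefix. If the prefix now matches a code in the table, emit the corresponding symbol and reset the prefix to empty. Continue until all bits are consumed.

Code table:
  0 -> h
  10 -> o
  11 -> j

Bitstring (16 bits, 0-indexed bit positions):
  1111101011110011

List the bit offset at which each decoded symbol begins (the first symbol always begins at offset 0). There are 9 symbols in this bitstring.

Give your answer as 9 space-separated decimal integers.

Bit 0: prefix='1' (no match yet)
Bit 1: prefix='11' -> emit 'j', reset
Bit 2: prefix='1' (no match yet)
Bit 3: prefix='11' -> emit 'j', reset
Bit 4: prefix='1' (no match yet)
Bit 5: prefix='10' -> emit 'o', reset
Bit 6: prefix='1' (no match yet)
Bit 7: prefix='10' -> emit 'o', reset
Bit 8: prefix='1' (no match yet)
Bit 9: prefix='11' -> emit 'j', reset
Bit 10: prefix='1' (no match yet)
Bit 11: prefix='11' -> emit 'j', reset
Bit 12: prefix='0' -> emit 'h', reset
Bit 13: prefix='0' -> emit 'h', reset
Bit 14: prefix='1' (no match yet)
Bit 15: prefix='11' -> emit 'j', reset

Answer: 0 2 4 6 8 10 12 13 14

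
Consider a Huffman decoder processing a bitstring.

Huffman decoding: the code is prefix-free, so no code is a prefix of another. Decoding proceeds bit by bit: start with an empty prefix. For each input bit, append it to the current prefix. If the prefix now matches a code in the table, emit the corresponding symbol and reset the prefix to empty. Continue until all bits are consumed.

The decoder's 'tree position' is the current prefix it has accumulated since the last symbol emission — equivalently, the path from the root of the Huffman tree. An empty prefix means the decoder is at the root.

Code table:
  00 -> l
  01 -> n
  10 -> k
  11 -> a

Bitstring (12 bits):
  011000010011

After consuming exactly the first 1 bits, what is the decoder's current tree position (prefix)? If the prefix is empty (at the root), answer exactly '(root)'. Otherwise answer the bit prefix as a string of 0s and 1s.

Bit 0: prefix='0' (no match yet)

Answer: 0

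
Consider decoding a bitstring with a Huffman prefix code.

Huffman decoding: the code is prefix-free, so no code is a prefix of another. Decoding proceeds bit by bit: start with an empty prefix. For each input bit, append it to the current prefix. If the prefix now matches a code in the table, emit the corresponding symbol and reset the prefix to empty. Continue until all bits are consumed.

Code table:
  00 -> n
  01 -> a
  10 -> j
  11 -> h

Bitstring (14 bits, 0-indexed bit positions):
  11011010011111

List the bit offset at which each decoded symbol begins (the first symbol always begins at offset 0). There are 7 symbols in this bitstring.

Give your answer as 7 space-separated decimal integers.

Answer: 0 2 4 6 8 10 12

Derivation:
Bit 0: prefix='1' (no match yet)
Bit 1: prefix='11' -> emit 'h', reset
Bit 2: prefix='0' (no match yet)
Bit 3: prefix='01' -> emit 'a', reset
Bit 4: prefix='1' (no match yet)
Bit 5: prefix='10' -> emit 'j', reset
Bit 6: prefix='1' (no match yet)
Bit 7: prefix='10' -> emit 'j', reset
Bit 8: prefix='0' (no match yet)
Bit 9: prefix='01' -> emit 'a', reset
Bit 10: prefix='1' (no match yet)
Bit 11: prefix='11' -> emit 'h', reset
Bit 12: prefix='1' (no match yet)
Bit 13: prefix='11' -> emit 'h', reset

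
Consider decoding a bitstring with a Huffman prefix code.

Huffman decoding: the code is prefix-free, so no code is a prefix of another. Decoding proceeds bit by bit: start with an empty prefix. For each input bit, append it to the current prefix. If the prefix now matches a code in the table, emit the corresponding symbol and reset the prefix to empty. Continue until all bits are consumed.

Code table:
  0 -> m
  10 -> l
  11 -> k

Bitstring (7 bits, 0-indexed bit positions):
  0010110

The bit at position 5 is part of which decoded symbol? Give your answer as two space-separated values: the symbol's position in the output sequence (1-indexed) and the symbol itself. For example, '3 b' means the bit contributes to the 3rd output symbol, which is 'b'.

Bit 0: prefix='0' -> emit 'm', reset
Bit 1: prefix='0' -> emit 'm', reset
Bit 2: prefix='1' (no match yet)
Bit 3: prefix='10' -> emit 'l', reset
Bit 4: prefix='1' (no match yet)
Bit 5: prefix='11' -> emit 'k', reset
Bit 6: prefix='0' -> emit 'm', reset

Answer: 4 k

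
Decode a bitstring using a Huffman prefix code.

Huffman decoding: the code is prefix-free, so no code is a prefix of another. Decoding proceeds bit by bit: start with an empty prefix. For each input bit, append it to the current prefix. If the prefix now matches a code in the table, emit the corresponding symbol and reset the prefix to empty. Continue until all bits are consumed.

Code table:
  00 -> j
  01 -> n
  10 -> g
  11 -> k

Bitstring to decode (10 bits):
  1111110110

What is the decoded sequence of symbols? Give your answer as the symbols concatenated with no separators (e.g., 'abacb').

Answer: kkkng

Derivation:
Bit 0: prefix='1' (no match yet)
Bit 1: prefix='11' -> emit 'k', reset
Bit 2: prefix='1' (no match yet)
Bit 3: prefix='11' -> emit 'k', reset
Bit 4: prefix='1' (no match yet)
Bit 5: prefix='11' -> emit 'k', reset
Bit 6: prefix='0' (no match yet)
Bit 7: prefix='01' -> emit 'n', reset
Bit 8: prefix='1' (no match yet)
Bit 9: prefix='10' -> emit 'g', reset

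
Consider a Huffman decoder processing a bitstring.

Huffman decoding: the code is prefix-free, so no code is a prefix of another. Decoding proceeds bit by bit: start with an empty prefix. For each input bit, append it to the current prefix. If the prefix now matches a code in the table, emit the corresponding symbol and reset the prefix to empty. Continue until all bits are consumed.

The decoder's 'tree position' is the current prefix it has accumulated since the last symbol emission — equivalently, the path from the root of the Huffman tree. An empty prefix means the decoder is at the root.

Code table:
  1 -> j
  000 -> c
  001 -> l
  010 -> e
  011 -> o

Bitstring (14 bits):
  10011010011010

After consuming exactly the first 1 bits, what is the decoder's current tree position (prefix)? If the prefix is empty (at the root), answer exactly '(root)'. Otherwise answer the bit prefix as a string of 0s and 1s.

Answer: (root)

Derivation:
Bit 0: prefix='1' -> emit 'j', reset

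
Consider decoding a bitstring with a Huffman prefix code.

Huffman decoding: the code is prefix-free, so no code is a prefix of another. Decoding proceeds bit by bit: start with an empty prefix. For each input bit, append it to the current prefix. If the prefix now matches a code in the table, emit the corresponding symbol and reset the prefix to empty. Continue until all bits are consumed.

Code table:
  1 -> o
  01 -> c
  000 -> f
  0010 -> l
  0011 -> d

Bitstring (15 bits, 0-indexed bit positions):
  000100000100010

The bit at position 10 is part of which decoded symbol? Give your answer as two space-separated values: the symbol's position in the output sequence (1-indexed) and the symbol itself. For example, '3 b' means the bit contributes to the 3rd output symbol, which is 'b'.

Answer: 4 l

Derivation:
Bit 0: prefix='0' (no match yet)
Bit 1: prefix='00' (no match yet)
Bit 2: prefix='000' -> emit 'f', reset
Bit 3: prefix='1' -> emit 'o', reset
Bit 4: prefix='0' (no match yet)
Bit 5: prefix='00' (no match yet)
Bit 6: prefix='000' -> emit 'f', reset
Bit 7: prefix='0' (no match yet)
Bit 8: prefix='00' (no match yet)
Bit 9: prefix='001' (no match yet)
Bit 10: prefix='0010' -> emit 'l', reset
Bit 11: prefix='0' (no match yet)
Bit 12: prefix='00' (no match yet)
Bit 13: prefix='001' (no match yet)
Bit 14: prefix='0010' -> emit 'l', reset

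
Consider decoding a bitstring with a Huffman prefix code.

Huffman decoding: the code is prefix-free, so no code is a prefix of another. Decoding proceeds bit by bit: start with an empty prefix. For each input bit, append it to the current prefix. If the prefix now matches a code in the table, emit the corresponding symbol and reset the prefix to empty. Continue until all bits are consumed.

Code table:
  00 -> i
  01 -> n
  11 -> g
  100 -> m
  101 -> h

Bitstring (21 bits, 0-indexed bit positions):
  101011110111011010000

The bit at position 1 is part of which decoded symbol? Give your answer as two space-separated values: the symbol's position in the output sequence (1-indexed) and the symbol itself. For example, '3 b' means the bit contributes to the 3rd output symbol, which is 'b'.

Answer: 1 h

Derivation:
Bit 0: prefix='1' (no match yet)
Bit 1: prefix='10' (no match yet)
Bit 2: prefix='101' -> emit 'h', reset
Bit 3: prefix='0' (no match yet)
Bit 4: prefix='01' -> emit 'n', reset
Bit 5: prefix='1' (no match yet)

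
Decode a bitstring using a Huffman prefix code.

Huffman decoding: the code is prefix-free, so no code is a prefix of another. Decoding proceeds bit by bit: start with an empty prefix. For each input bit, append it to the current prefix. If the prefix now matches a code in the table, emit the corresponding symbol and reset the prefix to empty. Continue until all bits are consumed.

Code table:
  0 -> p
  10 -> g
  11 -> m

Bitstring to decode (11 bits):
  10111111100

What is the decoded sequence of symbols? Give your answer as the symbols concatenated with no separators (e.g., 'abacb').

Bit 0: prefix='1' (no match yet)
Bit 1: prefix='10' -> emit 'g', reset
Bit 2: prefix='1' (no match yet)
Bit 3: prefix='11' -> emit 'm', reset
Bit 4: prefix='1' (no match yet)
Bit 5: prefix='11' -> emit 'm', reset
Bit 6: prefix='1' (no match yet)
Bit 7: prefix='11' -> emit 'm', reset
Bit 8: prefix='1' (no match yet)
Bit 9: prefix='10' -> emit 'g', reset
Bit 10: prefix='0' -> emit 'p', reset

Answer: gmmmgp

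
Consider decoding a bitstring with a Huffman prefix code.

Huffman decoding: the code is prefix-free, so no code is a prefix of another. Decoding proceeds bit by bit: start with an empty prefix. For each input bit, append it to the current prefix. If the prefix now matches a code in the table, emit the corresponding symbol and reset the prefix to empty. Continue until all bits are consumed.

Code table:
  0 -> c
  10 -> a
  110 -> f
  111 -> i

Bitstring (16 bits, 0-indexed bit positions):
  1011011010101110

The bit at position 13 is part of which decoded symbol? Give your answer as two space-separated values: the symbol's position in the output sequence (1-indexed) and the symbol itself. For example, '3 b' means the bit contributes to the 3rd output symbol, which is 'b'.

Answer: 6 i

Derivation:
Bit 0: prefix='1' (no match yet)
Bit 1: prefix='10' -> emit 'a', reset
Bit 2: prefix='1' (no match yet)
Bit 3: prefix='11' (no match yet)
Bit 4: prefix='110' -> emit 'f', reset
Bit 5: prefix='1' (no match yet)
Bit 6: prefix='11' (no match yet)
Bit 7: prefix='110' -> emit 'f', reset
Bit 8: prefix='1' (no match yet)
Bit 9: prefix='10' -> emit 'a', reset
Bit 10: prefix='1' (no match yet)
Bit 11: prefix='10' -> emit 'a', reset
Bit 12: prefix='1' (no match yet)
Bit 13: prefix='11' (no match yet)
Bit 14: prefix='111' -> emit 'i', reset
Bit 15: prefix='0' -> emit 'c', reset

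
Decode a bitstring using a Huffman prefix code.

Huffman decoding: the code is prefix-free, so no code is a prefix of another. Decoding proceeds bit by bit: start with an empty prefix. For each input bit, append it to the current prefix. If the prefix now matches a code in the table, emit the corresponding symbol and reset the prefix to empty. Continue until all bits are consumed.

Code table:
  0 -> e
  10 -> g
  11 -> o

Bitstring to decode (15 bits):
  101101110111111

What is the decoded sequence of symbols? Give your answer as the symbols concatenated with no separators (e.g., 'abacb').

Answer: goeogooo

Derivation:
Bit 0: prefix='1' (no match yet)
Bit 1: prefix='10' -> emit 'g', reset
Bit 2: prefix='1' (no match yet)
Bit 3: prefix='11' -> emit 'o', reset
Bit 4: prefix='0' -> emit 'e', reset
Bit 5: prefix='1' (no match yet)
Bit 6: prefix='11' -> emit 'o', reset
Bit 7: prefix='1' (no match yet)
Bit 8: prefix='10' -> emit 'g', reset
Bit 9: prefix='1' (no match yet)
Bit 10: prefix='11' -> emit 'o', reset
Bit 11: prefix='1' (no match yet)
Bit 12: prefix='11' -> emit 'o', reset
Bit 13: prefix='1' (no match yet)
Bit 14: prefix='11' -> emit 'o', reset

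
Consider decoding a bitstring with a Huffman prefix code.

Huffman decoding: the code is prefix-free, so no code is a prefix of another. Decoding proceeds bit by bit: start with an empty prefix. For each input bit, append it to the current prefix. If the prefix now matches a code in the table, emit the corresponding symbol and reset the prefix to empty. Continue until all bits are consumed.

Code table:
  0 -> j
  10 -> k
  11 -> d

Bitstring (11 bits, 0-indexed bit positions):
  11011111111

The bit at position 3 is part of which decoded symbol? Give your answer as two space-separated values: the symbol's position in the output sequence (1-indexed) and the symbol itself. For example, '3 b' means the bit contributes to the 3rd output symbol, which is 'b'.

Bit 0: prefix='1' (no match yet)
Bit 1: prefix='11' -> emit 'd', reset
Bit 2: prefix='0' -> emit 'j', reset
Bit 3: prefix='1' (no match yet)
Bit 4: prefix='11' -> emit 'd', reset
Bit 5: prefix='1' (no match yet)
Bit 6: prefix='11' -> emit 'd', reset
Bit 7: prefix='1' (no match yet)

Answer: 3 d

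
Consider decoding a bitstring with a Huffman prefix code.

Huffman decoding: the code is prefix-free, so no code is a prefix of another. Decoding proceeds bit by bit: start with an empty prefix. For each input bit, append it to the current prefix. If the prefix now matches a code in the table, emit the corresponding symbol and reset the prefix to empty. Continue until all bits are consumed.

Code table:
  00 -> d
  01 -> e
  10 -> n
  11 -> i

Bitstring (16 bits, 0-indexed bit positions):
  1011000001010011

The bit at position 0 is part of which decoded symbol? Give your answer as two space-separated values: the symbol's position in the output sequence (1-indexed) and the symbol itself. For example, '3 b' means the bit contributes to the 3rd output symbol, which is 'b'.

Answer: 1 n

Derivation:
Bit 0: prefix='1' (no match yet)
Bit 1: prefix='10' -> emit 'n', reset
Bit 2: prefix='1' (no match yet)
Bit 3: prefix='11' -> emit 'i', reset
Bit 4: prefix='0' (no match yet)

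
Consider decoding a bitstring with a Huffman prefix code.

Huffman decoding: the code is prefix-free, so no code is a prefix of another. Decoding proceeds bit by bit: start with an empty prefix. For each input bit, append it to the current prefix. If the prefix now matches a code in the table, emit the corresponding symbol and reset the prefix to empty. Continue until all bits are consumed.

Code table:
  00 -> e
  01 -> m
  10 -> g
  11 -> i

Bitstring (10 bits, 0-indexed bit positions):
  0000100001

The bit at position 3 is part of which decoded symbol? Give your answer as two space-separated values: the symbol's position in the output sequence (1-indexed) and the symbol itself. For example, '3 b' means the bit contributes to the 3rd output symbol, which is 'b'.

Bit 0: prefix='0' (no match yet)
Bit 1: prefix='00' -> emit 'e', reset
Bit 2: prefix='0' (no match yet)
Bit 3: prefix='00' -> emit 'e', reset
Bit 4: prefix='1' (no match yet)
Bit 5: prefix='10' -> emit 'g', reset
Bit 6: prefix='0' (no match yet)
Bit 7: prefix='00' -> emit 'e', reset

Answer: 2 e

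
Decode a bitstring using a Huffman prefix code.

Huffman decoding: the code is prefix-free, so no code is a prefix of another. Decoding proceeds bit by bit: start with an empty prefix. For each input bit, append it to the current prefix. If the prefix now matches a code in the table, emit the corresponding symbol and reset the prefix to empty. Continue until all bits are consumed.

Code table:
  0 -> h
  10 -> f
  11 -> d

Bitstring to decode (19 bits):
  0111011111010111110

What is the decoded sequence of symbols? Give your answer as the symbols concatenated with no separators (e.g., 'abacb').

Answer: hdfddffddf

Derivation:
Bit 0: prefix='0' -> emit 'h', reset
Bit 1: prefix='1' (no match yet)
Bit 2: prefix='11' -> emit 'd', reset
Bit 3: prefix='1' (no match yet)
Bit 4: prefix='10' -> emit 'f', reset
Bit 5: prefix='1' (no match yet)
Bit 6: prefix='11' -> emit 'd', reset
Bit 7: prefix='1' (no match yet)
Bit 8: prefix='11' -> emit 'd', reset
Bit 9: prefix='1' (no match yet)
Bit 10: prefix='10' -> emit 'f', reset
Bit 11: prefix='1' (no match yet)
Bit 12: prefix='10' -> emit 'f', reset
Bit 13: prefix='1' (no match yet)
Bit 14: prefix='11' -> emit 'd', reset
Bit 15: prefix='1' (no match yet)
Bit 16: prefix='11' -> emit 'd', reset
Bit 17: prefix='1' (no match yet)
Bit 18: prefix='10' -> emit 'f', reset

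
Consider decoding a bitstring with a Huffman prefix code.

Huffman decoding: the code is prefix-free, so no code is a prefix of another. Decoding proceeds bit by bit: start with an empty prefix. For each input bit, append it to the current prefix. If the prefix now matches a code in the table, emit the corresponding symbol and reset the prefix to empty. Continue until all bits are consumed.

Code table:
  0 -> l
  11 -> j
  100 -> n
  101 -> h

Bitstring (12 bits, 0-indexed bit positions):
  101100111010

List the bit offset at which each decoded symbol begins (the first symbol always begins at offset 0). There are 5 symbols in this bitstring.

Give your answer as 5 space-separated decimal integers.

Bit 0: prefix='1' (no match yet)
Bit 1: prefix='10' (no match yet)
Bit 2: prefix='101' -> emit 'h', reset
Bit 3: prefix='1' (no match yet)
Bit 4: prefix='10' (no match yet)
Bit 5: prefix='100' -> emit 'n', reset
Bit 6: prefix='1' (no match yet)
Bit 7: prefix='11' -> emit 'j', reset
Bit 8: prefix='1' (no match yet)
Bit 9: prefix='10' (no match yet)
Bit 10: prefix='101' -> emit 'h', reset
Bit 11: prefix='0' -> emit 'l', reset

Answer: 0 3 6 8 11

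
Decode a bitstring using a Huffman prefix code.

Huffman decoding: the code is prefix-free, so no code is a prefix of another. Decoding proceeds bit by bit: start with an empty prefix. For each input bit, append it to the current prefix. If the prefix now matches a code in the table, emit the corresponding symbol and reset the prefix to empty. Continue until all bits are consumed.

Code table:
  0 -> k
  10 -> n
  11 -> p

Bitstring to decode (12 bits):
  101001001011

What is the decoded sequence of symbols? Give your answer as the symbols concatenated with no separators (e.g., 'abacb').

Answer: nnknknp

Derivation:
Bit 0: prefix='1' (no match yet)
Bit 1: prefix='10' -> emit 'n', reset
Bit 2: prefix='1' (no match yet)
Bit 3: prefix='10' -> emit 'n', reset
Bit 4: prefix='0' -> emit 'k', reset
Bit 5: prefix='1' (no match yet)
Bit 6: prefix='10' -> emit 'n', reset
Bit 7: prefix='0' -> emit 'k', reset
Bit 8: prefix='1' (no match yet)
Bit 9: prefix='10' -> emit 'n', reset
Bit 10: prefix='1' (no match yet)
Bit 11: prefix='11' -> emit 'p', reset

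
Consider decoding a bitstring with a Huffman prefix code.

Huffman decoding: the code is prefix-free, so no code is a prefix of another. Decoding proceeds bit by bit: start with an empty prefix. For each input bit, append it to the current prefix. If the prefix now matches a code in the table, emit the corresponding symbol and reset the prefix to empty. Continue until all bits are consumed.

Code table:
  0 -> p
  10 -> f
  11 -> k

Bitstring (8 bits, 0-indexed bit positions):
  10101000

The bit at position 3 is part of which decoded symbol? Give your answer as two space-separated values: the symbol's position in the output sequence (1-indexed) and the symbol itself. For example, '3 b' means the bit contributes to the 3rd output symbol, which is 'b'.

Answer: 2 f

Derivation:
Bit 0: prefix='1' (no match yet)
Bit 1: prefix='10' -> emit 'f', reset
Bit 2: prefix='1' (no match yet)
Bit 3: prefix='10' -> emit 'f', reset
Bit 4: prefix='1' (no match yet)
Bit 5: prefix='10' -> emit 'f', reset
Bit 6: prefix='0' -> emit 'p', reset
Bit 7: prefix='0' -> emit 'p', reset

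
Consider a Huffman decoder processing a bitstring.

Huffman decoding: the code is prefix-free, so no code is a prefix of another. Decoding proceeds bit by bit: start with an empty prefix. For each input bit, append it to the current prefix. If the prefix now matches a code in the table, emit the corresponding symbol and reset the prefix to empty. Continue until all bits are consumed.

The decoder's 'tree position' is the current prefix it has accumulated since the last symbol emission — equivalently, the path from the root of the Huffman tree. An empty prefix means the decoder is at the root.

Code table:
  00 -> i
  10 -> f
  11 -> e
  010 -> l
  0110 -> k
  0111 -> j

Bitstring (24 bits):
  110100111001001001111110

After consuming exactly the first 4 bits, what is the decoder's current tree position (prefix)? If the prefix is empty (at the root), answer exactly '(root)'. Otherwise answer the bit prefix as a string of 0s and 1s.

Answer: 01

Derivation:
Bit 0: prefix='1' (no match yet)
Bit 1: prefix='11' -> emit 'e', reset
Bit 2: prefix='0' (no match yet)
Bit 3: prefix='01' (no match yet)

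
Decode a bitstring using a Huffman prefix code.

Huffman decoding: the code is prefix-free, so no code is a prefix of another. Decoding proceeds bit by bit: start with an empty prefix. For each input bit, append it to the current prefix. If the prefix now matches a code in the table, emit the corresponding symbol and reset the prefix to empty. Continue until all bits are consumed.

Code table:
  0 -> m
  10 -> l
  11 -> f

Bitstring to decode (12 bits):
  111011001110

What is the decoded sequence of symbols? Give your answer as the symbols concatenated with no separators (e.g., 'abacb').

Answer: flfmmfl

Derivation:
Bit 0: prefix='1' (no match yet)
Bit 1: prefix='11' -> emit 'f', reset
Bit 2: prefix='1' (no match yet)
Bit 3: prefix='10' -> emit 'l', reset
Bit 4: prefix='1' (no match yet)
Bit 5: prefix='11' -> emit 'f', reset
Bit 6: prefix='0' -> emit 'm', reset
Bit 7: prefix='0' -> emit 'm', reset
Bit 8: prefix='1' (no match yet)
Bit 9: prefix='11' -> emit 'f', reset
Bit 10: prefix='1' (no match yet)
Bit 11: prefix='10' -> emit 'l', reset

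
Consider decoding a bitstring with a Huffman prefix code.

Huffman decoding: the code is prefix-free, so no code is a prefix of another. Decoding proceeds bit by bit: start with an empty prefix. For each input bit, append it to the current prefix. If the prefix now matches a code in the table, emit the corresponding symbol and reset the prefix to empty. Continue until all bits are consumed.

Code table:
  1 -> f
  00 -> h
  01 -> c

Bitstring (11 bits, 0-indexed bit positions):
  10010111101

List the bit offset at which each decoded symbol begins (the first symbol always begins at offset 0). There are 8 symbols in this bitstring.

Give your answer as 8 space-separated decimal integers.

Bit 0: prefix='1' -> emit 'f', reset
Bit 1: prefix='0' (no match yet)
Bit 2: prefix='00' -> emit 'h', reset
Bit 3: prefix='1' -> emit 'f', reset
Bit 4: prefix='0' (no match yet)
Bit 5: prefix='01' -> emit 'c', reset
Bit 6: prefix='1' -> emit 'f', reset
Bit 7: prefix='1' -> emit 'f', reset
Bit 8: prefix='1' -> emit 'f', reset
Bit 9: prefix='0' (no match yet)
Bit 10: prefix='01' -> emit 'c', reset

Answer: 0 1 3 4 6 7 8 9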